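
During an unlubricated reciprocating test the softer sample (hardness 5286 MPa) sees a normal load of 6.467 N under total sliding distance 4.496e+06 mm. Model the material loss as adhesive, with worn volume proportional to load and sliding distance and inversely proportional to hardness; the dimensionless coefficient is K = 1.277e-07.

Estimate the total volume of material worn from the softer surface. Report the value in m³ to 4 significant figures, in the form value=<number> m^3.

The computation carries full precision. Shown intermediates are rounded; a lone final rounding to four significant figures.
Total distance L = 4.496e+06 mm = 4496 m.
Hardness H = 5286 MPa = 5.286e+09 Pa.
SI base units throughout: W = 6.467 N, H = 5.286e+09 Pa, K = 1.277e-07.
The Archard volume V = K·W·L/H = 1.277e-07 · 6.467 · 4496 / 5.286e+09 = 7.024e-13 m³.

value=7.024e-13 m^3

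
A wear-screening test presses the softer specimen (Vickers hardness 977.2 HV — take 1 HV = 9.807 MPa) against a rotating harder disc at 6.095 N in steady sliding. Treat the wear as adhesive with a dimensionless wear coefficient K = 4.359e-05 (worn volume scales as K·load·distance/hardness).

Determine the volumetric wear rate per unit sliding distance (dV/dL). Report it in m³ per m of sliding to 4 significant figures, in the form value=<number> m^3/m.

value=2.772e-14 m^3/m

All arithmetic holds full float precision; the intermediates appear rounded, and rounded once at the end: four significant figures.
Convert: Hardness H = 977.2 HV × 9.807 MPa/HV = 9583 MPa = 9.583e+09 Pa.
Collected in SI base units: W = 6.095 N, H = 9.583e+09 Pa, K = 4.359e-05.
Rate of wear dV/dL = K·W/H (independent of L): 4.359e-05 · 6.095 / 9.583e+09 = 2.772e-14 m³/m.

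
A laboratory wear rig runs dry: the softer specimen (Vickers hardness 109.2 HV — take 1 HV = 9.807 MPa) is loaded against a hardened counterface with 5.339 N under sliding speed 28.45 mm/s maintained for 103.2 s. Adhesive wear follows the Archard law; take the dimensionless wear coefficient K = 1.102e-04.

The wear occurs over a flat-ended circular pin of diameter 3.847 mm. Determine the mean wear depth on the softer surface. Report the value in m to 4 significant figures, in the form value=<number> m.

value=1.388e-07 m

The computation maintains full float precision; intermediate values are displayed rounded; rounded just once, at 4 significant figures.
Sliding speed v = 28.45 mm/s = 0.02845 m/s. The distance L = v·t = 0.02845 m/s × 103.2 s = 2.936 m.
Hardness H = 109.2 HV × 9.807 MPa/HV = 1071 MPa = 1.071e+09 Pa.
Pin diameter d = 3.847 mm = 0.003847 m. Contact area A = π·d²/4 = π·(0.003847 m)²/4 = 1.162e-05 m².
Working in SI base units: W = 5.339 N, H = 1.071e+09 Pa, K = 1.102e-04.
Worn volume V = K·W·L/H = 1.102e-04 · 5.339 · 2.936 / 1.071e+09 = 1.613e-12 m³.
Depth of wear h = V/A = 1.613e-12 / 1.162e-05 = 1.388e-07 m.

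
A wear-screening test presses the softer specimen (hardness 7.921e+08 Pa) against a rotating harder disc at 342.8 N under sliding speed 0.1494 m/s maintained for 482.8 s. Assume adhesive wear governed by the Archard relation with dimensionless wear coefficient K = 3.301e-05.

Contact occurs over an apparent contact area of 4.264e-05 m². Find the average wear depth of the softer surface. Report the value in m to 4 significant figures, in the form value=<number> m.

value=2.417e-05 m

The computation holds exact precision, and quoted intermediates are rounded — one final rounding, at four significant digits.
Convert: Path length L = v·t = 0.1494 m/s × 482.8 s = 72.13 m.
Working in SI base units: W = 342.8 N, H = 7.921e+08 Pa, K = 3.301e-05.
Archard relation: V = K·W·L/H = 3.301e-05 · 342.8 · 72.13 / 7.921e+08 = 1.030e-09 m³.
Mean depth h = V/A = 1.030e-09 / 4.264e-05 = 2.417e-05 m.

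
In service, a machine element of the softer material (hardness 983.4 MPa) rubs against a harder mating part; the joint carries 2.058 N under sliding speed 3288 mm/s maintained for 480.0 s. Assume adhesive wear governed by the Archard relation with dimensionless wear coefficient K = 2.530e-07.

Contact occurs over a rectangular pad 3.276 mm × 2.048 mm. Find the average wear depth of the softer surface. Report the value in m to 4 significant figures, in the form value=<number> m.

value=1.245e-07 m

All arithmetic keeps full float precision, and the intermediates are shown rounded. Rounded just once, at 4 significant figures.
Convert: Sliding speed v = 3288 mm/s = 3.288 m/s. Total distance L = v·t = 3.288 m/s × 480.0 s = 1578 m.
Convert: Hardness H = 983.4 MPa = 9.834e+08 Pa.
Convert: Pad sides 3.276 mm × 2.048 mm = 0.003276 m × 0.002048 m. Contact area A = 0.003276 m × 0.002048 m = 6.709e-06 m².
Restated in SI base units: W = 2.058 N, H = 9.834e+08 Pa, K = 2.530e-07.
Worn volume V = K·W·L/H = 2.530e-07 · 2.058 · 1578 / 9.834e+08 = 8.356e-13 m³.
Mean wear depth h = V/A = 8.356e-13 / 6.709e-06 = 1.245e-07 m.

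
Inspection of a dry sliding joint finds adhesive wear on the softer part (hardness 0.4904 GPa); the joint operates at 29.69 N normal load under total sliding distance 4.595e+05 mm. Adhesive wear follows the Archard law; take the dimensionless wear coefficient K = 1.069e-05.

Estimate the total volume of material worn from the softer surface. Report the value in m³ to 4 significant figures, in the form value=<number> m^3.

value=2.974e-10 m^3

The algebra carries exact precision; quoted intermediates are rounded. Rounded just once, at four significant digits.
Total distance L = 4.595e+05 mm = 459.5 m.
Hardness H = 0.4904 GPa = 4.904e+08 Pa.
Expressed in SI base units: W = 29.69 N, H = 4.904e+08 Pa, K = 1.069e-05.
By Archard's law, V = K·W·L/H = 1.069e-05 · 29.69 · 459.5 / 4.904e+08 = 2.974e-10 m³.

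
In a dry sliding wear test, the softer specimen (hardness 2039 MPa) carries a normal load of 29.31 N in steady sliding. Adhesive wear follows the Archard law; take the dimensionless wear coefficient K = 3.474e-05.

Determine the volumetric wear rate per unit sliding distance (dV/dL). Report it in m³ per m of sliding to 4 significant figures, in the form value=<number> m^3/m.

All arithmetic runs at full float precision, and intermediates are displayed rounded, and rounded once at the end, at four significant figures.
Hardness H = 2039 MPa = 2.039e+09 Pa.
Collected in SI base units: W = 29.31 N, H = 2.039e+09 Pa, K = 3.474e-05.
The wear rate dV/dL = K·W/H (no L dependence): 3.474e-05 · 29.31 / 2.039e+09 = 4.994e-13 m³/m.

value=4.994e-13 m^3/m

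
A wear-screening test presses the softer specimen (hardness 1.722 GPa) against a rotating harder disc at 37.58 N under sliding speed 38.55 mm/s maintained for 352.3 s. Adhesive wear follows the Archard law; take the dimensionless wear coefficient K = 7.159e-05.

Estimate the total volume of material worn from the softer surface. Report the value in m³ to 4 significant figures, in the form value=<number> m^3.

value=2.122e-11 m^3

All working math runs at full precision; intermediate values are printed rounded; rounded just once, at four significant figures.
Convert: Sliding speed v = 38.55 mm/s = 0.03855 m/s. Total distance L = v·t = 0.03855 m/s × 352.3 s = 13.58 m.
Convert: Hardness H = 1.722 GPa = 1.722e+09 Pa.
In SI base units, W = 37.58 N, H = 1.722e+09 Pa, K = 7.159e-05.
Wear volume V = K·W·L/H = 7.159e-05 · 37.58 · 13.58 / 1.722e+09 = 2.122e-11 m³.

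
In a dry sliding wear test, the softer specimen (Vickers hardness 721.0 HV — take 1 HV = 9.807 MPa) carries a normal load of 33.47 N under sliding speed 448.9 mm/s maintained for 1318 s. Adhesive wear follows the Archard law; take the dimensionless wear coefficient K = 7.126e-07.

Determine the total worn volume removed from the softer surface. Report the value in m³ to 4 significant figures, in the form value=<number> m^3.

value=1.996e-12 m^3

The intermediates are displayed rounded — each operation maintains full precision. Rounded once at the end: 4 significant figures.
Sliding speed v = 448.9 mm/s = 0.4489 m/s. Distance L = v·t = 0.4489 m/s × 1318 s = 591.7 m.
Hardness H = 721.0 HV × 9.807 MPa/HV = 7071 MPa = 7.071e+09 Pa.
In SI base units: W = 33.47 N, H = 7.071e+09 Pa, K = 7.126e-07.
Archard relation: V = K·W·L/H = 7.126e-07 · 33.47 · 591.7 / 7.071e+09 = 1.996e-12 m³.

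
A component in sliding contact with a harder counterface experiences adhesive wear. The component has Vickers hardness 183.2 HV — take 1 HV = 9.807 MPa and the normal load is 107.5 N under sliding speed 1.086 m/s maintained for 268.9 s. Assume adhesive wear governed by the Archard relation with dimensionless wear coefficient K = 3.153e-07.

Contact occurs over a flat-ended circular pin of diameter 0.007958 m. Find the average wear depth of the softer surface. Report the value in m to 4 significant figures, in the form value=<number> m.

value=1.108e-07 m

The algebra maintains exact precision; the intermediates appear rounded — one last rounding: 4 significant digits.
The distance L = v·t = 1.086 m/s × 268.9 s = 292.0 m.
Hardness H = 183.2 HV × 9.807 MPa/HV = 1797 MPa = 1.797e+09 Pa.
Contact area A = π·d²/4 = π·(0.007958 m)²/4 = 4.974e-05 m².
SI base units throughout: W = 107.5 N, H = 1.797e+09 Pa, K = 3.153e-07.
Worn volume V = K·W·L/H = 3.153e-07 · 107.5 · 292.0 / 1.797e+09 = 5.509e-12 m³.
Depth of wear h = V/A = 5.509e-12 / 4.974e-05 = 1.108e-07 m.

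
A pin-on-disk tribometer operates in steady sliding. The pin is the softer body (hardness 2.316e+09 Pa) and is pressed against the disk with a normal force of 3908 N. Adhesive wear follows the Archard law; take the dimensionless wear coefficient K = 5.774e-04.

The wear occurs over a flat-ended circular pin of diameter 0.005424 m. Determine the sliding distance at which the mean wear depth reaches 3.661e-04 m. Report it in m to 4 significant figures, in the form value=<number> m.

All working math keeps full float precision; printed values are rounded. Rounded once at the end: four significant digits.
Contact area A = π·d²/4 = π·(0.005424 m)²/4 = 2.311e-05 m².
In SI base units, W = 3908 N, H = 2.316e+09 Pa, K = 5.774e-04.
Wearable volume V_lim = h_lim·A = 3.661e-04 · 2.311e-05 = 8.459e-09 m³.
So the life L = V_lim·H/(K·W) = 8.459e-09 · 2.316e+09 / (5.774e-04 · 3908) = 8.682 m.

value=8.682 m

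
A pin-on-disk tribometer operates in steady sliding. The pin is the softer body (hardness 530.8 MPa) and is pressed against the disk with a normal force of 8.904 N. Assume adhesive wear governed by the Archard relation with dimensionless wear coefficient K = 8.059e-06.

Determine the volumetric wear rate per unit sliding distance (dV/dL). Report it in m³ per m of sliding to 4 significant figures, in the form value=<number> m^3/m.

value=1.352e-13 m^3/m

The intermediates are shown rounded. The computation runs at full float precision. Rounded just once, at four significant digits.
Hardness H = 530.8 MPa = 5.308e+08 Pa.
Restated in SI base units: W = 8.904 N, H = 5.308e+08 Pa, K = 8.059e-06.
Sliding wear rate dV/dL = K·W/H: 8.059e-06 · 8.904 / 5.308e+08 = 1.352e-13 m³/m.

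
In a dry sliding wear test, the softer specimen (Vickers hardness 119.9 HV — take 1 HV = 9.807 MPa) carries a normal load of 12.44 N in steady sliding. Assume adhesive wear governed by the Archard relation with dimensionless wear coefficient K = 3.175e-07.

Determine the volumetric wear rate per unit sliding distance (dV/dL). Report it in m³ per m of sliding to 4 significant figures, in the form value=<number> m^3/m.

value=3.359e-15 m^3/m

The algebra holds full precision. Intermediates are printed rounded, and a single final rounding, at 4 significant figures.
Hardness H = 119.9 HV × 9.807 MPa/HV = 1176 MPa = 1.176e+09 Pa.
In SI base units, W = 12.44 N, H = 1.176e+09 Pa, K = 3.175e-07.
Volumetric rate dV/dL = K·W/H: 3.175e-07 · 12.44 / 1.176e+09 = 3.359e-15 m³/m.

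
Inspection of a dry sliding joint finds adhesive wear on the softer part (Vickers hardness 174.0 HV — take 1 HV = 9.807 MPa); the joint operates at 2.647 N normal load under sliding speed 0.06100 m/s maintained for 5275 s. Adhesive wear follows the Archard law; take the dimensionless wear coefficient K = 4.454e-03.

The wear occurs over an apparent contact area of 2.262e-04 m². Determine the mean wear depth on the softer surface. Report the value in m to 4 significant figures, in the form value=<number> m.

The algebra carries full float precision, and shown intermediates are rounded, and one last rounding, at 4 significant figures.
Convert: Sliding distance L = v·t = 0.06100 m/s × 5275 s = 321.8 m.
Convert: Hardness H = 174.0 HV × 9.807 MPa/HV = 1706 MPa = 1.706e+09 Pa.
Expressed in SI base units: W = 2.647 N, H = 1.706e+09 Pa, K = 4.454e-03.
By Archard's law, V = K·W·L/H = 4.454e-03 · 2.647 · 321.8 / 1.706e+09 = 2.223e-09 m³.
Mean depth h = V/A = 2.223e-09 / 2.262e-04 = 9.828e-06 m.

value=9.828e-06 m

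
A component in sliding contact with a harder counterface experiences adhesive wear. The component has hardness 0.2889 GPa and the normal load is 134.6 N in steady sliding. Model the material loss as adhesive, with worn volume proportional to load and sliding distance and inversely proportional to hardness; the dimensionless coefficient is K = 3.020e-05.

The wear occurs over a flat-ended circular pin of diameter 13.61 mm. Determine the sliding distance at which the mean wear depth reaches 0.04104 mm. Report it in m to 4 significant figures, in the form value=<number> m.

Intermediate values are shown rounded; the computation runs at full float precision. Rounded once at the end: four significant figures.
Convert: Hardness H = 0.2889 GPa = 2.889e+08 Pa.
Convert: Pin diameter d = 13.61 mm = 0.01361 m. Contact area A = π·d²/4 = π·(0.01361 m)²/4 = 1.455e-04 m².
Convert: Depth limit h_lim = 0.04104 mm = 4.104e-05 m.
As SI base values: W = 134.6 N, H = 2.889e+08 Pa, K = 3.020e-05.
Permissible volume V_lim = h_lim·A = 4.104e-05 · 1.455e-04 = 5.971e-09 m³.
Thus life L = V_lim·H/(K·W) = 5.971e-09 · 2.889e+08 / (3.020e-05 · 134.6) = 424.3 m.

value=424.3 m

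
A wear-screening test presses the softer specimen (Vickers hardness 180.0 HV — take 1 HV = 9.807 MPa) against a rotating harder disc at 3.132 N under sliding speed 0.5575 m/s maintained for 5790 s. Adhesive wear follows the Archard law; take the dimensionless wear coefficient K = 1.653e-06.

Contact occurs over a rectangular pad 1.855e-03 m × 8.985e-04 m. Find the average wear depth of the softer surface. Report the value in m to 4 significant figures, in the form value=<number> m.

Intermediates are displayed rounded, and all working math carries exact precision. Rounded once at the end to 4 significant figures.
The distance L = v·t = 0.5575 m/s × 5790 s = 3228 m.
Hardness H = 180.0 HV × 9.807 MPa/HV = 1765 MPa = 1.765e+09 Pa.
Contact area A = 1.855e-03 m × 8.985e-04 m = 1.667e-06 m².
Restated in SI base units: W = 3.132 N, H = 1.765e+09 Pa, K = 1.653e-06.
Apply Archard: V = K·W·L/H = 1.653e-06 · 3.132 · 3228 / 1.765e+09 = 9.467e-12 m³.
Mean wear depth h = V/A = 9.467e-12 / 1.667e-06 = 5.680e-06 m.

value=5.680e-06 m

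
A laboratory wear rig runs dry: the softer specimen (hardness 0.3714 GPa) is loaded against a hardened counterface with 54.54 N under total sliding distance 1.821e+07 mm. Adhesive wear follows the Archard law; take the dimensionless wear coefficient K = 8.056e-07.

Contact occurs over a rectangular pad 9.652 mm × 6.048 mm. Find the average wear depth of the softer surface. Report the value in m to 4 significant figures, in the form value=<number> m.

value=3.690e-05 m

Intermediate values are displayed rounded. All arithmetic keeps exact precision; one last rounding to 4 significant digits.
Distance L = 1.821e+07 mm = 1.821e+04 m.
Hardness H = 0.3714 GPa = 3.714e+08 Pa.
Pad sides 9.652 mm × 6.048 mm = 0.009652 m × 0.006048 m. Contact area A = 0.009652 m × 0.006048 m = 5.838e-05 m².
Working in SI base units: W = 54.54 N, H = 3.714e+08 Pa, K = 8.056e-07.
Archard volume V = K·W·L/H = 8.056e-07 · 54.54 · 1.821e+04 / 3.714e+08 = 2.154e-09 m³.
Average depth h = V/A = 2.154e-09 / 5.838e-05 = 3.690e-05 m.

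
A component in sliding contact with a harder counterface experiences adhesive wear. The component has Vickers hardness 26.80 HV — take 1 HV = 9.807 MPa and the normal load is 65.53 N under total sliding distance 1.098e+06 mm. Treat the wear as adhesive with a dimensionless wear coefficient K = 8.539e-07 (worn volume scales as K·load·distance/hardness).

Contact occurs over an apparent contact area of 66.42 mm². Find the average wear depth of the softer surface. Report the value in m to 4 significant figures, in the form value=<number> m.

The intermediates are printed rounded, and every step holds full float precision. Rounded once at the end, at four significant figures.
Distance L = 1.098e+06 mm = 1098 m.
Hardness H = 26.80 HV × 9.807 MPa/HV = 262.8 MPa = 2.628e+08 Pa.
Contact area A = 66.42 mm² = 6.642e-05 m².
Restated in SI base units: W = 65.53 N, H = 2.628e+08 Pa, K = 8.539e-07.
Apply Archard: V = K·W·L/H = 8.539e-07 · 65.53 · 1098 / 2.628e+08 = 2.338e-10 m³.
Wear depth h = V/A = 2.338e-10 / 6.642e-05 = 3.519e-06 m.

value=3.519e-06 m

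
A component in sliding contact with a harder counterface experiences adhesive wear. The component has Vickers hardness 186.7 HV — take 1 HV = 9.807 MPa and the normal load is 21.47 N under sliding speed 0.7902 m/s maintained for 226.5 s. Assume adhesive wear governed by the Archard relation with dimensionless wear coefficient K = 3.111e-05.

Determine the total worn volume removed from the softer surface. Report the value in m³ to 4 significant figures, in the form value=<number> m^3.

value=6.529e-11 m^3

Intermediate values are shown rounded — each operation maintains full float precision, and a single final rounding, at 4 significant digits.
Path length L = v·t = 0.7902 m/s × 226.5 s = 179.0 m.
Hardness H = 186.7 HV × 9.807 MPa/HV = 1831 MPa = 1.831e+09 Pa.
Collected in SI base units: W = 21.47 N, H = 1.831e+09 Pa, K = 3.111e-05.
Volume removed: V = K·W·L/H = 3.111e-05 · 21.47 · 179.0 / 1.831e+09 = 6.529e-11 m³.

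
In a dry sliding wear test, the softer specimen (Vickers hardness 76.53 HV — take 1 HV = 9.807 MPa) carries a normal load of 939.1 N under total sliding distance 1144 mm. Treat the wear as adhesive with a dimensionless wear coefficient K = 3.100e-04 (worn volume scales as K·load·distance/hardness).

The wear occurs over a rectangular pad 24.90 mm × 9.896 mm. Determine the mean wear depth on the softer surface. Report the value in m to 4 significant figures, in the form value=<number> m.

value=1.801e-06 m

The intermediates appear rounded; the computation maintains full precision. Rounded once at the end, at 4 significant figures.
Distance L = 1144 mm = 1.144 m.
Hardness H = 76.53 HV × 9.807 MPa/HV = 750.5 MPa = 7.505e+08 Pa.
Pad sides 24.90 mm × 9.896 mm = 0.02490 m × 0.009896 m. Contact area A = 0.02490 m × 0.009896 m = 2.464e-04 m².
Working in SI base units: W = 939.1 N, H = 7.505e+08 Pa, K = 3.100e-04.
Apply Archard: V = K·W·L/H = 3.100e-04 · 939.1 · 1.144 / 7.505e+08 = 4.437e-10 m³.
Depth h = V/A = 4.437e-10 / 2.464e-04 = 1.801e-06 m.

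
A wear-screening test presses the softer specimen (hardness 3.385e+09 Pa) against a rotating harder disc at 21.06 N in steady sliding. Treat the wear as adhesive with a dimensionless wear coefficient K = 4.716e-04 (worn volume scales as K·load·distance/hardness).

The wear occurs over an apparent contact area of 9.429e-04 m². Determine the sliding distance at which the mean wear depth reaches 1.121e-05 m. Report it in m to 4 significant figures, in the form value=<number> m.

value=3602 m

The intermediates appear rounded, and the computation runs at full precision; one final rounding: 4 significant digits.
Expressed in SI base units: W = 21.06 N, H = 3.385e+09 Pa, K = 4.716e-04.
At the depth limit, V_lim = h_lim·A = 1.121e-05 · 9.429e-04 = 1.057e-08 m³.
So the life L = V_lim·H/(K·W) = 1.057e-08 · 3.385e+09 / (4.716e-04 · 21.06) = 3602 m.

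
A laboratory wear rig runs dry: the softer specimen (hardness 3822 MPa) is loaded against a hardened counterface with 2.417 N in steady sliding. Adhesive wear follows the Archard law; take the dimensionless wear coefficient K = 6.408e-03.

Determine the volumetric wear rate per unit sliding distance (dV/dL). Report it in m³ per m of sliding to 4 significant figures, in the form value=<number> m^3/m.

Each operation holds full precision, and intermediate values are displayed rounded — a single final rounding: four significant digits.
Convert: Hardness H = 3822 MPa = 3.822e+09 Pa.
As SI base values: W = 2.417 N, H = 3.822e+09 Pa, K = 6.408e-03.
Sliding wear rate dV/dL = K·W/H, so: 6.408e-03 · 2.417 / 3.822e+09 = 4.052e-12 m³/m.

value=4.052e-12 m^3/m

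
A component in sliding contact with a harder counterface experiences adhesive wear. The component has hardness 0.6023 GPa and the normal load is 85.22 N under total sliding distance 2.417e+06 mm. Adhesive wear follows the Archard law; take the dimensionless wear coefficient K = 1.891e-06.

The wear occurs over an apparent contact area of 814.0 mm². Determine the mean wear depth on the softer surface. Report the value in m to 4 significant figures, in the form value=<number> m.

value=7.945e-07 m

The intermediates are displayed rounded, and all arithmetic carries exact precision — a single final rounding: four significant digits.
Convert: The distance L = 2.417e+06 mm = 2417 m.
Convert: Hardness H = 0.6023 GPa = 6.023e+08 Pa.
Convert: Contact area A = 814.0 mm² = 8.140e-04 m².
As SI base values: W = 85.22 N, H = 6.023e+08 Pa, K = 1.891e-06.
Apply Archard: V = K·W·L/H = 1.891e-06 · 85.22 · 2417 / 6.023e+08 = 6.467e-10 m³.
Wear depth h = V/A = 6.467e-10 / 8.140e-04 = 7.945e-07 m.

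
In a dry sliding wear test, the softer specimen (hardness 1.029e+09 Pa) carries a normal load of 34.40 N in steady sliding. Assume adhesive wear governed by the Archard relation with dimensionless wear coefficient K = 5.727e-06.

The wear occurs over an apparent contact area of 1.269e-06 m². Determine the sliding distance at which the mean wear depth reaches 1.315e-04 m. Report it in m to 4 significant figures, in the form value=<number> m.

value=871.6 m

The algebra runs at exact precision, and shown intermediates are rounded; rounded just once to 4 significant figures.
Working in SI base units: W = 34.40 N, H = 1.029e+09 Pa, K = 5.727e-06.
Wearable volume V_lim = h_lim·A = 1.315e-04 · 1.269e-06 = 1.669e-10 m³.
Thus life L = V_lim·H/(K·W) = 1.669e-10 · 1.029e+09 / (5.727e-06 · 34.40) = 871.6 m.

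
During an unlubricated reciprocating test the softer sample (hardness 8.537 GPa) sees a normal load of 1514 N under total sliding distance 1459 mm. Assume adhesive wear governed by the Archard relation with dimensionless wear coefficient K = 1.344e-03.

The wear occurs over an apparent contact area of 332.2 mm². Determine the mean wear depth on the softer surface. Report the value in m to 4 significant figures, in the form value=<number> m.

value=1.047e-06 m

The intermediates appear rounded, and the algebra keeps full precision; a lone final rounding: 4 significant figures.
Convert: Distance L = 1459 mm = 1.459 m.
Convert: Hardness H = 8.537 GPa = 8.537e+09 Pa.
Convert: Contact area A = 332.2 mm² = 3.322e-04 m².
In SI base units, W = 1514 N, H = 8.537e+09 Pa, K = 1.344e-03.
Volume removed: V = K·W·L/H = 1.344e-03 · 1514 · 1.459 / 8.537e+09 = 3.478e-10 m³.
Depth of wear h = V/A = 3.478e-10 / 3.322e-04 = 1.047e-06 m.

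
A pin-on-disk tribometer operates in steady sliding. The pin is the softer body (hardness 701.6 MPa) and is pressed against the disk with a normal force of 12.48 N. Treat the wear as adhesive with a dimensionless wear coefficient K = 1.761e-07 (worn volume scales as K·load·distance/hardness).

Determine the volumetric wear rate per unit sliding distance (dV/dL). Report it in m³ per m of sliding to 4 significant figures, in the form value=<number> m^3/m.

value=3.132e-15 m^3/m

Intermediate values are shown rounded, and each operation holds full precision — rounded once at the end to four significant digits.
Hardness H = 701.6 MPa = 7.016e+08 Pa.
Collected in SI base units: W = 12.48 N, H = 7.016e+08 Pa, K = 1.761e-07.
Wear rate dV/dL = K·W/H (no L dependence): 1.761e-07 · 12.48 / 7.016e+08 = 3.132e-15 m³/m.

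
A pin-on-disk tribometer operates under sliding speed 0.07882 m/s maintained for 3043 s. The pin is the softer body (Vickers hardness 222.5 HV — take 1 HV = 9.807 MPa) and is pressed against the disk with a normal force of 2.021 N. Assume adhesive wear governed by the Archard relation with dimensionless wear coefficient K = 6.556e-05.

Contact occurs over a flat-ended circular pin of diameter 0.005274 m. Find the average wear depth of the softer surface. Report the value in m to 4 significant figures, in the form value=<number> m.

All working math maintains full float precision — the intermediates are printed rounded; rounded just once to four significant digits.
Distance covered L = v·t = 0.07882 m/s × 3043 s = 239.8 m.
Hardness H = 222.5 HV × 9.807 MPa/HV = 2182 MPa = 2.182e+09 Pa.
Contact area A = π·d²/4 = π·(0.005274 m)²/4 = 2.185e-05 m².
In SI base units, W = 2.021 N, H = 2.182e+09 Pa, K = 6.556e-05.
Wear volume V = K·W·L/H = 6.556e-05 · 2.021 · 239.8 / 2.182e+09 = 1.456e-11 m³.
Wear depth h = V/A = 1.456e-11 / 2.185e-05 = 6.667e-07 m.

value=6.667e-07 m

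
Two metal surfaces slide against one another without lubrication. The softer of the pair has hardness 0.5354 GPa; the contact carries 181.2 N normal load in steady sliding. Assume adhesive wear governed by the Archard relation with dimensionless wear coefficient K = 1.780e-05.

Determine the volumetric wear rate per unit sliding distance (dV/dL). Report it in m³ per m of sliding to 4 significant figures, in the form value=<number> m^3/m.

value=6.024e-12 m^3/m

Each operation keeps exact precision, and the intermediates appear rounded — one last rounding, at four significant figures.
Hardness H = 0.5354 GPa = 5.354e+08 Pa.
Expressed in SI base units: W = 181.2 N, H = 5.354e+08 Pa, K = 1.780e-05.
The wear rate dV/dL = K·W/H, per unit distance: 1.780e-05 · 181.2 / 5.354e+08 = 6.024e-12 m³/m.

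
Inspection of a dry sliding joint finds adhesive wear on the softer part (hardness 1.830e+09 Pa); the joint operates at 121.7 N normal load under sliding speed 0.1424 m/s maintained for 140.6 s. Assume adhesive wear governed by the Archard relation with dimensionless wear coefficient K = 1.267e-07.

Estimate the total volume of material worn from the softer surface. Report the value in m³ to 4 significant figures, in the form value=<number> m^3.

value=1.687e-13 m^3

The computation carries exact precision; intermediate values appear rounded. Rounded just once, at four significant figures.
Convert: Total distance L = v·t = 0.1424 m/s × 140.6 s = 20.02 m.
Expressed in SI base units: W = 121.7 N, H = 1.830e+09 Pa, K = 1.267e-07.
Archard relation: V = K·W·L/H = 1.267e-07 · 121.7 · 20.02 / 1.830e+09 = 1.687e-13 m³.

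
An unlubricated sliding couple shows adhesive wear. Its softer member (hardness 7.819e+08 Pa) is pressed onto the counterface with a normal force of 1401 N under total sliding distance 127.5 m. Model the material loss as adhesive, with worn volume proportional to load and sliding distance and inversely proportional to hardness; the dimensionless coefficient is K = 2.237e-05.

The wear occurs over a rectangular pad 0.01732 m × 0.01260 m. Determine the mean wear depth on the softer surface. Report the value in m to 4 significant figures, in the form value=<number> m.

value=2.342e-05 m

Printed values are rounded, and each operation maintains full float precision; one last rounding to 4 significant figures.
Contact area A = 0.01732 m × 0.01260 m = 2.182e-04 m².
Working in SI base units: W = 1401 N, H = 7.819e+08 Pa, K = 2.237e-05.
Worn volume V = K·W·L/H = 2.237e-05 · 1401 · 127.5 / 7.819e+08 = 5.110e-09 m³.
Mean wear depth h = V/A = 5.110e-09 / 2.182e-04 = 2.342e-05 m.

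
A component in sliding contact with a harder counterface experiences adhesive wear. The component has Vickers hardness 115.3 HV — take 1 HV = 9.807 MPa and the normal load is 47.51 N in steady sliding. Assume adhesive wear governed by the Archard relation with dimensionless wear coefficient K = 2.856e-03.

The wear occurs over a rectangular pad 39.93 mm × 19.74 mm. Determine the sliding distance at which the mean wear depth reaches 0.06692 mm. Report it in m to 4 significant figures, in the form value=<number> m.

Intermediate values are printed rounded — each operation keeps full float precision; one last rounding: 4 significant digits.
Hardness H = 115.3 HV × 9.807 MPa/HV = 1131 MPa = 1.131e+09 Pa.
Pad sides 39.93 mm × 19.74 mm = 0.03993 m × 0.01974 m. Contact area A = 0.03993 m × 0.01974 m = 7.882e-04 m².
Depth limit h_lim = 0.06692 mm = 6.692e-05 m.
SI base units throughout: W = 47.51 N, H = 1.131e+09 Pa, K = 2.856e-03.
Allowed volume V_lim = h_lim·A = 6.692e-05 · 7.882e-04 = 5.275e-08 m³.
So the life L = V_lim·H/(K·W) = 5.275e-08 · 1.131e+09 / (2.856e-03 · 47.51) = 439.6 m.

value=439.6 m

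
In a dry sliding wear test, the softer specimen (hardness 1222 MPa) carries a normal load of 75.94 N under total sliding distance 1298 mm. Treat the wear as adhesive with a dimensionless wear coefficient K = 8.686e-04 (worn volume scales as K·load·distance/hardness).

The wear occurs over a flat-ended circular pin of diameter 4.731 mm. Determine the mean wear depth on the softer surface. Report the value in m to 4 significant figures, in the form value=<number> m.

value=3.986e-06 m

The algebra keeps full precision — intermediate values are shown rounded; rounded just once, at four significant digits.
The distance L = 1298 mm = 1.298 m.
Hardness H = 1222 MPa = 1.222e+09 Pa.
Pin diameter d = 4.731 mm = 0.004731 m. Contact area A = π·d²/4 = π·(0.004731 m)²/4 = 1.758e-05 m².
In SI base units: W = 75.94 N, H = 1.222e+09 Pa, K = 8.686e-04.
The Archard volume V = K·W·L/H = 8.686e-04 · 75.94 · 1.298 / 1.222e+09 = 7.006e-11 m³.
Depth of wear h = V/A = 7.006e-11 / 1.758e-05 = 3.986e-06 m.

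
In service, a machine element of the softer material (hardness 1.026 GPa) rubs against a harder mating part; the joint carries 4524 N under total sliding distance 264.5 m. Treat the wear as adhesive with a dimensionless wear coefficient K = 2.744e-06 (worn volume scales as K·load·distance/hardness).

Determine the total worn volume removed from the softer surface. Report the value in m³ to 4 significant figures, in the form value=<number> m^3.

Each operation holds full precision. Intermediate values appear rounded. Rounded once at the end: 4 significant digits.
Convert: Hardness H = 1.026 GPa = 1.026e+09 Pa.
In SI base units, W = 4524 N, H = 1.026e+09 Pa, K = 2.744e-06.
Apply Archard: V = K·W·L/H = 2.744e-06 · 4524 · 264.5 / 1.026e+09 = 3.200e-09 m³.

value=3.200e-09 m^3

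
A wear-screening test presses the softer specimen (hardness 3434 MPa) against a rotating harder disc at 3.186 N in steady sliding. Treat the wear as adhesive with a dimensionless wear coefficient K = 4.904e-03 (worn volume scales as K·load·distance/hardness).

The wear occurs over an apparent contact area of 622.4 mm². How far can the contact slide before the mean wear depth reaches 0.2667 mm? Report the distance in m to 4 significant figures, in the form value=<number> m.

Intermediates are shown rounded, and all arithmetic runs at full float precision, and a lone final rounding, at four significant figures.
Convert: Hardness H = 3434 MPa = 3.434e+09 Pa.
Convert: Contact area A = 622.4 mm² = 6.224e-04 m².
Convert: Depth limit h_lim = 0.2667 mm = 2.667e-04 m.
SI base units throughout: W = 3.186 N, H = 3.434e+09 Pa, K = 4.904e-03.
At the depth limit, V_lim = h_lim·A = 2.667e-04 · 6.224e-04 = 1.660e-07 m³.
Life L = V_lim·H/(K·W) = 1.660e-07 · 3.434e+09 / (4.904e-03 · 3.186) = 3.648e+04 m.

value=3.648e+04 m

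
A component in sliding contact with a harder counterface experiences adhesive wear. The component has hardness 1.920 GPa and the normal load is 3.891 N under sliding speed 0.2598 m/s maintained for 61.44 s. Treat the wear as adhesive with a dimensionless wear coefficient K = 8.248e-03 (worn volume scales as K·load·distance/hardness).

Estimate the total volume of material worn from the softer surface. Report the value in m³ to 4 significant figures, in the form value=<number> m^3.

The intermediates appear rounded, and each operation runs at full precision. Rounded once at the end: four significant digits.
The distance L = v·t = 0.2598 m/s × 61.44 s = 15.96 m.
Hardness H = 1.920 GPa = 1.920e+09 Pa.
In SI base units, W = 3.891 N, H = 1.920e+09 Pa, K = 8.248e-03.
Archard volume V = K·W·L/H = 8.248e-03 · 3.891 · 15.96 / 1.920e+09 = 2.668e-10 m³.

value=2.668e-10 m^3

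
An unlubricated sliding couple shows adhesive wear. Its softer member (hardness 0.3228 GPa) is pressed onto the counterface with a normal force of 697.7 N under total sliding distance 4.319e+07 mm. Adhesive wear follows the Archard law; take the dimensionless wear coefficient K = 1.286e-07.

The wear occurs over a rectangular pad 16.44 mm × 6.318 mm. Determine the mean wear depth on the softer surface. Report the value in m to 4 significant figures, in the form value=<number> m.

Every step carries full float precision; intermediates are shown rounded — rounded just once, at 4 significant figures.
Convert: Distance covered L = 4.319e+07 mm = 4.319e+04 m.
Convert: Hardness H = 0.3228 GPa = 3.228e+08 Pa.
Convert: Pad sides 16.44 mm × 6.318 mm = 0.01644 m × 0.006318 m. Contact area A = 0.01644 m × 0.006318 m = 1.039e-04 m².
Expressed in SI base units: W = 697.7 N, H = 3.228e+08 Pa, K = 1.286e-07.
Apply Archard: V = K·W·L/H = 1.286e-07 · 697.7 · 4.319e+04 / 3.228e+08 = 1.200e-08 m³.
Depth h = V/A = 1.200e-08 / 1.039e-04 = 1.156e-04 m.

value=1.156e-04 m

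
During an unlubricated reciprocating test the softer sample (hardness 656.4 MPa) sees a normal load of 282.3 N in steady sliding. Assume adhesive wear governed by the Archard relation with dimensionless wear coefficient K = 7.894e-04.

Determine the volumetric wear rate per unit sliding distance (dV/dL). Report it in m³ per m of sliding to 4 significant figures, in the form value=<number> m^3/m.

The algebra maintains full precision, and the intermediates are printed rounded, and a lone final rounding to four significant digits.
Hardness H = 656.4 MPa = 6.564e+08 Pa.
Collected in SI base units: W = 282.3 N, H = 6.564e+08 Pa, K = 7.894e-04.
Sliding wear rate dV/dL = K·W/H, per unit distance: 7.894e-04 · 282.3 / 6.564e+08 = 3.395e-10 m³/m.

value=3.395e-10 m^3/m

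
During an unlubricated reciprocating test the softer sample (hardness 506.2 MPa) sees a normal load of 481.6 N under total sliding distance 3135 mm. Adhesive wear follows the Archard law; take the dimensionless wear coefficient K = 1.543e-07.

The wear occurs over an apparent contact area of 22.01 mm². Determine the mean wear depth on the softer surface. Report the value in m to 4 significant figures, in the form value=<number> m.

Intermediate values appear rounded, and the computation holds full precision. Rounded once at the end, at four significant figures.
Convert: The distance L = 3135 mm = 3.135 m.
Convert: Hardness H = 506.2 MPa = 5.062e+08 Pa.
Convert: Contact area A = 22.01 mm² = 2.201e-05 m².
In SI base units: W = 481.6 N, H = 5.062e+08 Pa, K = 1.543e-07.
Archard volume V = K·W·L/H = 1.543e-07 · 481.6 · 3.135 / 5.062e+08 = 4.602e-13 m³.
Depth h = V/A = 4.602e-13 / 2.201e-05 = 2.091e-08 m.

value=2.091e-08 m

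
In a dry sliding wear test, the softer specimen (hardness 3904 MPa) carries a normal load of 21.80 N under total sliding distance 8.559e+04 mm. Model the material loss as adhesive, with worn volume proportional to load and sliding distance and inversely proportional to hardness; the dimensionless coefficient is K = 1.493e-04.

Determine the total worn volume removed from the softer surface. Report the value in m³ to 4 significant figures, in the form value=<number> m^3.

value=7.136e-11 m^3

Each operation holds full float precision, and intermediate values appear rounded. Rounded once at the end to four significant figures.
Convert: Total distance L = 8.559e+04 mm = 85.59 m.
Convert: Hardness H = 3904 MPa = 3.904e+09 Pa.
Collected in SI base units: W = 21.80 N, H = 3.904e+09 Pa, K = 1.493e-04.
Apply Archard: V = K·W·L/H = 1.493e-04 · 21.80 · 85.59 / 3.904e+09 = 7.136e-11 m³.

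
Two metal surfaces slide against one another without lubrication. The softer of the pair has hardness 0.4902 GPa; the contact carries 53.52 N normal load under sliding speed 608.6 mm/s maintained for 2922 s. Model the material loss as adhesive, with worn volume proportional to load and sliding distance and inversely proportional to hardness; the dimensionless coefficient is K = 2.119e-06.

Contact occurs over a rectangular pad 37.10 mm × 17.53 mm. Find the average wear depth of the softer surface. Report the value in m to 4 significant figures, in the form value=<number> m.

value=6.326e-07 m

Intermediates appear rounded — the algebra maintains exact precision — rounded once at the end: four significant digits.
Convert: Sliding speed v = 608.6 mm/s = 0.6086 m/s. Sliding distance L = v·t = 0.6086 m/s × 2922 s = 1778 m.
Convert: Hardness H = 0.4902 GPa = 4.902e+08 Pa.
Convert: Pad sides 37.10 mm × 17.53 mm = 0.03710 m × 0.01753 m. Contact area A = 0.03710 m × 0.01753 m = 6.504e-04 m².
Collected in SI base units: W = 53.52 N, H = 4.902e+08 Pa, K = 2.119e-06.
Worn volume V = K·W·L/H = 2.119e-06 · 53.52 · 1778 / 4.902e+08 = 4.114e-10 m³.
Wear depth h = V/A = 4.114e-10 / 6.504e-04 = 6.326e-07 m.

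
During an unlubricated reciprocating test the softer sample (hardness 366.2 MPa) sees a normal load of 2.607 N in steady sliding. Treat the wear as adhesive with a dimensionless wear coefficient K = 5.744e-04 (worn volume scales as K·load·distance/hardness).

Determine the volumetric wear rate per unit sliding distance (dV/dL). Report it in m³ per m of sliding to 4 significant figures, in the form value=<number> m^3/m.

All arithmetic runs at full float precision — intermediates appear rounded, and one last rounding to four significant digits.
Hardness H = 366.2 MPa = 3.662e+08 Pa.
Working in SI base units: W = 2.607 N, H = 3.662e+08 Pa, K = 5.744e-04.
The wear rate dV/dL = K·W/H, per unit distance: 5.744e-04 · 2.607 / 3.662e+08 = 4.089e-12 m³/m.

value=4.089e-12 m^3/m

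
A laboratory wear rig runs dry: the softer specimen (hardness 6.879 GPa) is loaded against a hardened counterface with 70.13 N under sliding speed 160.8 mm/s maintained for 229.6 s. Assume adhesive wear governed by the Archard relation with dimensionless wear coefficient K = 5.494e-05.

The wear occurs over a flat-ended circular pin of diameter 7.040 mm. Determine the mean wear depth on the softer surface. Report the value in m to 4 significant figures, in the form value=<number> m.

value=5.312e-07 m

Displayed values are rounded; all arithmetic keeps full precision, and rounded once at the end to four significant figures.
Convert: Sliding speed v = 160.8 mm/s = 0.1608 m/s. Distance L = v·t = 0.1608 m/s × 229.6 s = 36.92 m.
Convert: Hardness H = 6.879 GPa = 6.879e+09 Pa.
Convert: Pin diameter d = 7.040 mm = 0.007040 m. Contact area A = π·d²/4 = π·(0.007040 m)²/4 = 3.893e-05 m².
As SI base values: W = 70.13 N, H = 6.879e+09 Pa, K = 5.494e-05.
Archard relation: V = K·W·L/H = 5.494e-05 · 70.13 · 36.92 / 6.879e+09 = 2.068e-11 m³.
Average depth h = V/A = 2.068e-11 / 3.893e-05 = 5.312e-07 m.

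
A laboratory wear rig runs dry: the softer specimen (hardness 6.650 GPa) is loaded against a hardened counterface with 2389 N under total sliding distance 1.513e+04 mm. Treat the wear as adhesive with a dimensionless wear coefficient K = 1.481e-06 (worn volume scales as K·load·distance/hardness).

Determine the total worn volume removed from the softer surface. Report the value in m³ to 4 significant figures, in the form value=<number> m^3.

value=8.050e-12 m^3

The algebra keeps exact precision, and intermediates appear rounded, and rounded once at the end to four significant figures.
Convert: Distance covered L = 1.513e+04 mm = 15.13 m.
Convert: Hardness H = 6.650 GPa = 6.650e+09 Pa.
Working in SI base units: W = 2389 N, H = 6.650e+09 Pa, K = 1.481e-06.
Archard volume V = K·W·L/H = 1.481e-06 · 2389 · 15.13 / 6.650e+09 = 8.050e-12 m³.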